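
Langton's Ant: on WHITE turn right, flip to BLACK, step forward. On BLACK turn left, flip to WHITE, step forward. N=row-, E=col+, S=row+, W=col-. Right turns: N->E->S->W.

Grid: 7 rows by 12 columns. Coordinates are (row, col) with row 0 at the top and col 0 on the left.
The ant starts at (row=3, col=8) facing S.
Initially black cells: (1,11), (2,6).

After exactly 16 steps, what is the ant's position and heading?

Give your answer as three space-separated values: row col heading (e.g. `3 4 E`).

Answer: 3 8 S

Derivation:
Step 1: on WHITE (3,8): turn R to W, flip to black, move to (3,7). |black|=3
Step 2: on WHITE (3,7): turn R to N, flip to black, move to (2,7). |black|=4
Step 3: on WHITE (2,7): turn R to E, flip to black, move to (2,8). |black|=5
Step 4: on WHITE (2,8): turn R to S, flip to black, move to (3,8). |black|=6
Step 5: on BLACK (3,8): turn L to E, flip to white, move to (3,9). |black|=5
Step 6: on WHITE (3,9): turn R to S, flip to black, move to (4,9). |black|=6
Step 7: on WHITE (4,9): turn R to W, flip to black, move to (4,8). |black|=7
Step 8: on WHITE (4,8): turn R to N, flip to black, move to (3,8). |black|=8
Step 9: on WHITE (3,8): turn R to E, flip to black, move to (3,9). |black|=9
Step 10: on BLACK (3,9): turn L to N, flip to white, move to (2,9). |black|=8
Step 11: on WHITE (2,9): turn R to E, flip to black, move to (2,10). |black|=9
Step 12: on WHITE (2,10): turn R to S, flip to black, move to (3,10). |black|=10
Step 13: on WHITE (3,10): turn R to W, flip to black, move to (3,9). |black|=11
Step 14: on WHITE (3,9): turn R to N, flip to black, move to (2,9). |black|=12
Step 15: on BLACK (2,9): turn L to W, flip to white, move to (2,8). |black|=11
Step 16: on BLACK (2,8): turn L to S, flip to white, move to (3,8). |black|=10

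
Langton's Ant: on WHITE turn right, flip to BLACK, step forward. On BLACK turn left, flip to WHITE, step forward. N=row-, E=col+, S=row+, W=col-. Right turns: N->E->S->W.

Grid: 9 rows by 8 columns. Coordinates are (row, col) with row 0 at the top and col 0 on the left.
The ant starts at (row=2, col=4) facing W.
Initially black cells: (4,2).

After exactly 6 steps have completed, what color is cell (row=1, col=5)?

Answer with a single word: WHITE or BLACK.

Step 1: on WHITE (2,4): turn R to N, flip to black, move to (1,4). |black|=2
Step 2: on WHITE (1,4): turn R to E, flip to black, move to (1,5). |black|=3
Step 3: on WHITE (1,5): turn R to S, flip to black, move to (2,5). |black|=4
Step 4: on WHITE (2,5): turn R to W, flip to black, move to (2,4). |black|=5
Step 5: on BLACK (2,4): turn L to S, flip to white, move to (3,4). |black|=4
Step 6: on WHITE (3,4): turn R to W, flip to black, move to (3,3). |black|=5

Answer: BLACK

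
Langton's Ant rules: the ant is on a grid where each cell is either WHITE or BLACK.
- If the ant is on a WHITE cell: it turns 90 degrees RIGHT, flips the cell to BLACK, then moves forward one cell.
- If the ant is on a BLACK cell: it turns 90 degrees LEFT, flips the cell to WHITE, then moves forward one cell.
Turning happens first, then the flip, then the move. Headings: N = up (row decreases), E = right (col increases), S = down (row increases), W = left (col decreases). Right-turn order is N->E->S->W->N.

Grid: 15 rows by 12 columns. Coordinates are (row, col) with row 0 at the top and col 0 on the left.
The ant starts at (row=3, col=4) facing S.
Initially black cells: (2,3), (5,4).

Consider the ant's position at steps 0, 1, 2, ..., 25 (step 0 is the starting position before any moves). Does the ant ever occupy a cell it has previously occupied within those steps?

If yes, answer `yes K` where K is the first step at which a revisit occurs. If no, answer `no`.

Step 1: on WHITE (3,4): turn R to W, flip to black, move to (3,3). |black|=3 — new cell
Step 2: on WHITE (3,3): turn R to N, flip to black, move to (2,3). |black|=4 — new cell
Step 3: on BLACK (2,3): turn L to W, flip to white, move to (2,2). |black|=3 — new cell
Step 4: on WHITE (2,2): turn R to N, flip to black, move to (1,2). |black|=4 — new cell
Step 5: on WHITE (1,2): turn R to E, flip to black, move to (1,3). |black|=5 — new cell
Step 6: on WHITE (1,3): turn R to S, flip to black, move to (2,3). |black|=6 — REVISIT

Answer: yes 6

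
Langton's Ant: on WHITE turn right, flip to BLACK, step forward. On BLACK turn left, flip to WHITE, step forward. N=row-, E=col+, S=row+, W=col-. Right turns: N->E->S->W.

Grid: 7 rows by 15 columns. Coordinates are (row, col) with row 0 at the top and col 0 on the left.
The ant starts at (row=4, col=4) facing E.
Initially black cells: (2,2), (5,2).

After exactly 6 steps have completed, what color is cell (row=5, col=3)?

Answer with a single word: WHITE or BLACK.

Step 1: on WHITE (4,4): turn R to S, flip to black, move to (5,4). |black|=3
Step 2: on WHITE (5,4): turn R to W, flip to black, move to (5,3). |black|=4
Step 3: on WHITE (5,3): turn R to N, flip to black, move to (4,3). |black|=5
Step 4: on WHITE (4,3): turn R to E, flip to black, move to (4,4). |black|=6
Step 5: on BLACK (4,4): turn L to N, flip to white, move to (3,4). |black|=5
Step 6: on WHITE (3,4): turn R to E, flip to black, move to (3,5). |black|=6

Answer: BLACK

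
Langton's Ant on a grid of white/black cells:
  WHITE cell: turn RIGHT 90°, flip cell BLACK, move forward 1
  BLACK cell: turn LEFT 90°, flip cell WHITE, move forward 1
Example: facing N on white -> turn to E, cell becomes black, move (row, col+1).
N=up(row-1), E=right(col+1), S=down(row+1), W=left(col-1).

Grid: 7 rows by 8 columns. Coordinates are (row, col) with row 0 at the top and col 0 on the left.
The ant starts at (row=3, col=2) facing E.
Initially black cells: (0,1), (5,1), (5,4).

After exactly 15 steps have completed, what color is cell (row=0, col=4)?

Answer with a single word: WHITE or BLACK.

Answer: WHITE

Derivation:
Step 1: on WHITE (3,2): turn R to S, flip to black, move to (4,2). |black|=4
Step 2: on WHITE (4,2): turn R to W, flip to black, move to (4,1). |black|=5
Step 3: on WHITE (4,1): turn R to N, flip to black, move to (3,1). |black|=6
Step 4: on WHITE (3,1): turn R to E, flip to black, move to (3,2). |black|=7
Step 5: on BLACK (3,2): turn L to N, flip to white, move to (2,2). |black|=6
Step 6: on WHITE (2,2): turn R to E, flip to black, move to (2,3). |black|=7
Step 7: on WHITE (2,3): turn R to S, flip to black, move to (3,3). |black|=8
Step 8: on WHITE (3,3): turn R to W, flip to black, move to (3,2). |black|=9
Step 9: on WHITE (3,2): turn R to N, flip to black, move to (2,2). |black|=10
Step 10: on BLACK (2,2): turn L to W, flip to white, move to (2,1). |black|=9
Step 11: on WHITE (2,1): turn R to N, flip to black, move to (1,1). |black|=10
Step 12: on WHITE (1,1): turn R to E, flip to black, move to (1,2). |black|=11
Step 13: on WHITE (1,2): turn R to S, flip to black, move to (2,2). |black|=12
Step 14: on WHITE (2,2): turn R to W, flip to black, move to (2,1). |black|=13
Step 15: on BLACK (2,1): turn L to S, flip to white, move to (3,1). |black|=12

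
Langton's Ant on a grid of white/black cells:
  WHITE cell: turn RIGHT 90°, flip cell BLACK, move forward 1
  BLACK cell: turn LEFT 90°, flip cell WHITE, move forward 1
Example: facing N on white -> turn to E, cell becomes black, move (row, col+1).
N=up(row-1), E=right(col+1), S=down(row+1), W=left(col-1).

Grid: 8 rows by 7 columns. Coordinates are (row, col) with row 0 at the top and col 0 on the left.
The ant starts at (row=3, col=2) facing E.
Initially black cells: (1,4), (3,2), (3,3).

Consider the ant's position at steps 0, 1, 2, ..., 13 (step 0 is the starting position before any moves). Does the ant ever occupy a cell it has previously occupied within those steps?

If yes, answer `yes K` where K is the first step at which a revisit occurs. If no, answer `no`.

Step 1: on BLACK (3,2): turn L to N, flip to white, move to (2,2). |black|=2 — new cell
Step 2: on WHITE (2,2): turn R to E, flip to black, move to (2,3). |black|=3 — new cell
Step 3: on WHITE (2,3): turn R to S, flip to black, move to (3,3). |black|=4 — new cell
Step 4: on BLACK (3,3): turn L to E, flip to white, move to (3,4). |black|=3 — new cell
Step 5: on WHITE (3,4): turn R to S, flip to black, move to (4,4). |black|=4 — new cell
Step 6: on WHITE (4,4): turn R to W, flip to black, move to (4,3). |black|=5 — new cell
Step 7: on WHITE (4,3): turn R to N, flip to black, move to (3,3). |black|=6 — REVISIT

Answer: yes 7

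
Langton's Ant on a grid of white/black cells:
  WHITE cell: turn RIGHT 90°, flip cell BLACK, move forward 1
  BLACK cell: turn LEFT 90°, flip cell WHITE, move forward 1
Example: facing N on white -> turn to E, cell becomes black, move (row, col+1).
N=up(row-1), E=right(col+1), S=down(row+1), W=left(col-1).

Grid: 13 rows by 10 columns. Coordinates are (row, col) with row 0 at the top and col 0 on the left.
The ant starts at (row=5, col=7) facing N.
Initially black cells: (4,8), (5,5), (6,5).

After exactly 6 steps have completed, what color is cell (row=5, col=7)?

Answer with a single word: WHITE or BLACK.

Answer: WHITE

Derivation:
Step 1: on WHITE (5,7): turn R to E, flip to black, move to (5,8). |black|=4
Step 2: on WHITE (5,8): turn R to S, flip to black, move to (6,8). |black|=5
Step 3: on WHITE (6,8): turn R to W, flip to black, move to (6,7). |black|=6
Step 4: on WHITE (6,7): turn R to N, flip to black, move to (5,7). |black|=7
Step 5: on BLACK (5,7): turn L to W, flip to white, move to (5,6). |black|=6
Step 6: on WHITE (5,6): turn R to N, flip to black, move to (4,6). |black|=7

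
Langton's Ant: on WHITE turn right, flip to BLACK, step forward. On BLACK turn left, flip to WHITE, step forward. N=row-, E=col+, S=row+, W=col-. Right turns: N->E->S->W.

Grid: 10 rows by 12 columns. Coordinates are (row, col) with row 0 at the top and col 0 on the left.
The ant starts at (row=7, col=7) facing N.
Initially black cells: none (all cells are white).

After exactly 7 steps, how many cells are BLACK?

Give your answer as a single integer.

Answer: 5

Derivation:
Step 1: on WHITE (7,7): turn R to E, flip to black, move to (7,8). |black|=1
Step 2: on WHITE (7,8): turn R to S, flip to black, move to (8,8). |black|=2
Step 3: on WHITE (8,8): turn R to W, flip to black, move to (8,7). |black|=3
Step 4: on WHITE (8,7): turn R to N, flip to black, move to (7,7). |black|=4
Step 5: on BLACK (7,7): turn L to W, flip to white, move to (7,6). |black|=3
Step 6: on WHITE (7,6): turn R to N, flip to black, move to (6,6). |black|=4
Step 7: on WHITE (6,6): turn R to E, flip to black, move to (6,7). |black|=5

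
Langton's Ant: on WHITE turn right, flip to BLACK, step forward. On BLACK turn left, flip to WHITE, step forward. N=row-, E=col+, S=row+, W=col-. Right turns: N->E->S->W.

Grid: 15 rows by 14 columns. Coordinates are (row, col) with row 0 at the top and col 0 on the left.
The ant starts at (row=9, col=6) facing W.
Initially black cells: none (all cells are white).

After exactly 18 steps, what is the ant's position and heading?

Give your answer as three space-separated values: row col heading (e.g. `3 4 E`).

Answer: 10 7 E

Derivation:
Step 1: on WHITE (9,6): turn R to N, flip to black, move to (8,6). |black|=1
Step 2: on WHITE (8,6): turn R to E, flip to black, move to (8,7). |black|=2
Step 3: on WHITE (8,7): turn R to S, flip to black, move to (9,7). |black|=3
Step 4: on WHITE (9,7): turn R to W, flip to black, move to (9,6). |black|=4
Step 5: on BLACK (9,6): turn L to S, flip to white, move to (10,6). |black|=3
Step 6: on WHITE (10,6): turn R to W, flip to black, move to (10,5). |black|=4
Step 7: on WHITE (10,5): turn R to N, flip to black, move to (9,5). |black|=5
Step 8: on WHITE (9,5): turn R to E, flip to black, move to (9,6). |black|=6
Step 9: on WHITE (9,6): turn R to S, flip to black, move to (10,6). |black|=7
Step 10: on BLACK (10,6): turn L to E, flip to white, move to (10,7). |black|=6
Step 11: on WHITE (10,7): turn R to S, flip to black, move to (11,7). |black|=7
Step 12: on WHITE (11,7): turn R to W, flip to black, move to (11,6). |black|=8
Step 13: on WHITE (11,6): turn R to N, flip to black, move to (10,6). |black|=9
Step 14: on WHITE (10,6): turn R to E, flip to black, move to (10,7). |black|=10
Step 15: on BLACK (10,7): turn L to N, flip to white, move to (9,7). |black|=9
Step 16: on BLACK (9,7): turn L to W, flip to white, move to (9,6). |black|=8
Step 17: on BLACK (9,6): turn L to S, flip to white, move to (10,6). |black|=7
Step 18: on BLACK (10,6): turn L to E, flip to white, move to (10,7). |black|=6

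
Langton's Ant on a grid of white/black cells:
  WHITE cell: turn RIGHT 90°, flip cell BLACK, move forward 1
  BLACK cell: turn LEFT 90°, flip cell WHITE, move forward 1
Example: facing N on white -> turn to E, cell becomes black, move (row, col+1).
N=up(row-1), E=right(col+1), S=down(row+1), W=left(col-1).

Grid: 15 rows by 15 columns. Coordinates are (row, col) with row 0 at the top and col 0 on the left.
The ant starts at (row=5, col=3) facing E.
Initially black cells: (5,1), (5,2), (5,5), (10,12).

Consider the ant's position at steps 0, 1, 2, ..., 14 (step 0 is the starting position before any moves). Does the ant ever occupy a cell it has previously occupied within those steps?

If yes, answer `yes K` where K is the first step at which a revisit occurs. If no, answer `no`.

Step 1: on WHITE (5,3): turn R to S, flip to black, move to (6,3). |black|=5 — new cell
Step 2: on WHITE (6,3): turn R to W, flip to black, move to (6,2). |black|=6 — new cell
Step 3: on WHITE (6,2): turn R to N, flip to black, move to (5,2). |black|=7 — new cell
Step 4: on BLACK (5,2): turn L to W, flip to white, move to (5,1). |black|=6 — new cell
Step 5: on BLACK (5,1): turn L to S, flip to white, move to (6,1). |black|=5 — new cell
Step 6: on WHITE (6,1): turn R to W, flip to black, move to (6,0). |black|=6 — new cell
Step 7: on WHITE (6,0): turn R to N, flip to black, move to (5,0). |black|=7 — new cell
Step 8: on WHITE (5,0): turn R to E, flip to black, move to (5,1). |black|=8 — REVISIT

Answer: yes 8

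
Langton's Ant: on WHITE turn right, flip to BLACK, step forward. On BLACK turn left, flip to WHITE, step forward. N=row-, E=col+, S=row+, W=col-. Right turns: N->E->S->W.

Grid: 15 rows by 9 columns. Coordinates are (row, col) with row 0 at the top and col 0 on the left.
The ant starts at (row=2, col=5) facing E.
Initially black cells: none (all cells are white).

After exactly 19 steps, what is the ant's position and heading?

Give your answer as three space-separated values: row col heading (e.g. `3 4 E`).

Step 1: on WHITE (2,5): turn R to S, flip to black, move to (3,5). |black|=1
Step 2: on WHITE (3,5): turn R to W, flip to black, move to (3,4). |black|=2
Step 3: on WHITE (3,4): turn R to N, flip to black, move to (2,4). |black|=3
Step 4: on WHITE (2,4): turn R to E, flip to black, move to (2,5). |black|=4
Step 5: on BLACK (2,5): turn L to N, flip to white, move to (1,5). |black|=3
Step 6: on WHITE (1,5): turn R to E, flip to black, move to (1,6). |black|=4
Step 7: on WHITE (1,6): turn R to S, flip to black, move to (2,6). |black|=5
Step 8: on WHITE (2,6): turn R to W, flip to black, move to (2,5). |black|=6
Step 9: on WHITE (2,5): turn R to N, flip to black, move to (1,5). |black|=7
Step 10: on BLACK (1,5): turn L to W, flip to white, move to (1,4). |black|=6
Step 11: on WHITE (1,4): turn R to N, flip to black, move to (0,4). |black|=7
Step 12: on WHITE (0,4): turn R to E, flip to black, move to (0,5). |black|=8
Step 13: on WHITE (0,5): turn R to S, flip to black, move to (1,5). |black|=9
Step 14: on WHITE (1,5): turn R to W, flip to black, move to (1,4). |black|=10
Step 15: on BLACK (1,4): turn L to S, flip to white, move to (2,4). |black|=9
Step 16: on BLACK (2,4): turn L to E, flip to white, move to (2,5). |black|=8
Step 17: on BLACK (2,5): turn L to N, flip to white, move to (1,5). |black|=7
Step 18: on BLACK (1,5): turn L to W, flip to white, move to (1,4). |black|=6
Step 19: on WHITE (1,4): turn R to N, flip to black, move to (0,4). |black|=7

Answer: 0 4 N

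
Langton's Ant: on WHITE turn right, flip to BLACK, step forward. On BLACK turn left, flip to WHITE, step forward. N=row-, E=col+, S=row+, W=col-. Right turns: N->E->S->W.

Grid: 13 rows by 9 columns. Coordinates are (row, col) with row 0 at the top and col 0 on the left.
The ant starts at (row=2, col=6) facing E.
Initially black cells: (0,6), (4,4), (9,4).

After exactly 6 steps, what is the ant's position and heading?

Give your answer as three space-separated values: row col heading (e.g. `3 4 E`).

Step 1: on WHITE (2,6): turn R to S, flip to black, move to (3,6). |black|=4
Step 2: on WHITE (3,6): turn R to W, flip to black, move to (3,5). |black|=5
Step 3: on WHITE (3,5): turn R to N, flip to black, move to (2,5). |black|=6
Step 4: on WHITE (2,5): turn R to E, flip to black, move to (2,6). |black|=7
Step 5: on BLACK (2,6): turn L to N, flip to white, move to (1,6). |black|=6
Step 6: on WHITE (1,6): turn R to E, flip to black, move to (1,7). |black|=7

Answer: 1 7 E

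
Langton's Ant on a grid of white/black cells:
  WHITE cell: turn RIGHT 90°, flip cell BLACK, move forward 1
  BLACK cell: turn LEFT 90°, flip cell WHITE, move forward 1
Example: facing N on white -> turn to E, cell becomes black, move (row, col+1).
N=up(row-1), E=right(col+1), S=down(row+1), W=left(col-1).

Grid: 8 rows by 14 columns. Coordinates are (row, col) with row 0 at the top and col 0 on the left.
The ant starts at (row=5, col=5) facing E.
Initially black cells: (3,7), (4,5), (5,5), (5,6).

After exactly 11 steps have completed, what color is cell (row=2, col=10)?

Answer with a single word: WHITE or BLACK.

Step 1: on BLACK (5,5): turn L to N, flip to white, move to (4,5). |black|=3
Step 2: on BLACK (4,5): turn L to W, flip to white, move to (4,4). |black|=2
Step 3: on WHITE (4,4): turn R to N, flip to black, move to (3,4). |black|=3
Step 4: on WHITE (3,4): turn R to E, flip to black, move to (3,5). |black|=4
Step 5: on WHITE (3,5): turn R to S, flip to black, move to (4,5). |black|=5
Step 6: on WHITE (4,5): turn R to W, flip to black, move to (4,4). |black|=6
Step 7: on BLACK (4,4): turn L to S, flip to white, move to (5,4). |black|=5
Step 8: on WHITE (5,4): turn R to W, flip to black, move to (5,3). |black|=6
Step 9: on WHITE (5,3): turn R to N, flip to black, move to (4,3). |black|=7
Step 10: on WHITE (4,3): turn R to E, flip to black, move to (4,4). |black|=8
Step 11: on WHITE (4,4): turn R to S, flip to black, move to (5,4). |black|=9

Answer: WHITE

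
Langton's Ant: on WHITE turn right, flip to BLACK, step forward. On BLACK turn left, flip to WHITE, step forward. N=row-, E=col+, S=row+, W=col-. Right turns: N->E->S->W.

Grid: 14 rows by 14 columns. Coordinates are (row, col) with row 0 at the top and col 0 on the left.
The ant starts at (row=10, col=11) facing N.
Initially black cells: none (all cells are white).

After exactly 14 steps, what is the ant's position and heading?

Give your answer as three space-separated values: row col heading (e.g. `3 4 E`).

Answer: 11 10 S

Derivation:
Step 1: on WHITE (10,11): turn R to E, flip to black, move to (10,12). |black|=1
Step 2: on WHITE (10,12): turn R to S, flip to black, move to (11,12). |black|=2
Step 3: on WHITE (11,12): turn R to W, flip to black, move to (11,11). |black|=3
Step 4: on WHITE (11,11): turn R to N, flip to black, move to (10,11). |black|=4
Step 5: on BLACK (10,11): turn L to W, flip to white, move to (10,10). |black|=3
Step 6: on WHITE (10,10): turn R to N, flip to black, move to (9,10). |black|=4
Step 7: on WHITE (9,10): turn R to E, flip to black, move to (9,11). |black|=5
Step 8: on WHITE (9,11): turn R to S, flip to black, move to (10,11). |black|=6
Step 9: on WHITE (10,11): turn R to W, flip to black, move to (10,10). |black|=7
Step 10: on BLACK (10,10): turn L to S, flip to white, move to (11,10). |black|=6
Step 11: on WHITE (11,10): turn R to W, flip to black, move to (11,9). |black|=7
Step 12: on WHITE (11,9): turn R to N, flip to black, move to (10,9). |black|=8
Step 13: on WHITE (10,9): turn R to E, flip to black, move to (10,10). |black|=9
Step 14: on WHITE (10,10): turn R to S, flip to black, move to (11,10). |black|=10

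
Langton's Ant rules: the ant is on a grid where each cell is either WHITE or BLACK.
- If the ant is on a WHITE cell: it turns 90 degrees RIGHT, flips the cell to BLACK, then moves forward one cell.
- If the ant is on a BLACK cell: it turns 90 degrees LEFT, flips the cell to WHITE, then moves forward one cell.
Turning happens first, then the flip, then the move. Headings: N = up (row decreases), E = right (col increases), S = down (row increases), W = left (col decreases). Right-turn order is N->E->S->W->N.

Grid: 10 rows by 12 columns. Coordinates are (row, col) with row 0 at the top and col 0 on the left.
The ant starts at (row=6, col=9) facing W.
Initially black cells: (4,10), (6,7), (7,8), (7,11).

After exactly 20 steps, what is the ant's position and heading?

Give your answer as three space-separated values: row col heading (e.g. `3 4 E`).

Step 1: on WHITE (6,9): turn R to N, flip to black, move to (5,9). |black|=5
Step 2: on WHITE (5,9): turn R to E, flip to black, move to (5,10). |black|=6
Step 3: on WHITE (5,10): turn R to S, flip to black, move to (6,10). |black|=7
Step 4: on WHITE (6,10): turn R to W, flip to black, move to (6,9). |black|=8
Step 5: on BLACK (6,9): turn L to S, flip to white, move to (7,9). |black|=7
Step 6: on WHITE (7,9): turn R to W, flip to black, move to (7,8). |black|=8
Step 7: on BLACK (7,8): turn L to S, flip to white, move to (8,8). |black|=7
Step 8: on WHITE (8,8): turn R to W, flip to black, move to (8,7). |black|=8
Step 9: on WHITE (8,7): turn R to N, flip to black, move to (7,7). |black|=9
Step 10: on WHITE (7,7): turn R to E, flip to black, move to (7,8). |black|=10
Step 11: on WHITE (7,8): turn R to S, flip to black, move to (8,8). |black|=11
Step 12: on BLACK (8,8): turn L to E, flip to white, move to (8,9). |black|=10
Step 13: on WHITE (8,9): turn R to S, flip to black, move to (9,9). |black|=11
Step 14: on WHITE (9,9): turn R to W, flip to black, move to (9,8). |black|=12
Step 15: on WHITE (9,8): turn R to N, flip to black, move to (8,8). |black|=13
Step 16: on WHITE (8,8): turn R to E, flip to black, move to (8,9). |black|=14
Step 17: on BLACK (8,9): turn L to N, flip to white, move to (7,9). |black|=13
Step 18: on BLACK (7,9): turn L to W, flip to white, move to (7,8). |black|=12
Step 19: on BLACK (7,8): turn L to S, flip to white, move to (8,8). |black|=11
Step 20: on BLACK (8,8): turn L to E, flip to white, move to (8,9). |black|=10

Answer: 8 9 E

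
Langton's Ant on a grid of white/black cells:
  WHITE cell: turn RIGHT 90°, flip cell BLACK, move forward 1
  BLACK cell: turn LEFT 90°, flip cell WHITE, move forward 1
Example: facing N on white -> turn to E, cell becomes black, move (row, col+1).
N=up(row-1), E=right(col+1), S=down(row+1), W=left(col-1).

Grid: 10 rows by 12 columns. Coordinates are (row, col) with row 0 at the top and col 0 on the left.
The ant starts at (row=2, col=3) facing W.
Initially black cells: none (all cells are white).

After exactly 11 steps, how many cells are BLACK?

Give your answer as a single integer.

Step 1: on WHITE (2,3): turn R to N, flip to black, move to (1,3). |black|=1
Step 2: on WHITE (1,3): turn R to E, flip to black, move to (1,4). |black|=2
Step 3: on WHITE (1,4): turn R to S, flip to black, move to (2,4). |black|=3
Step 4: on WHITE (2,4): turn R to W, flip to black, move to (2,3). |black|=4
Step 5: on BLACK (2,3): turn L to S, flip to white, move to (3,3). |black|=3
Step 6: on WHITE (3,3): turn R to W, flip to black, move to (3,2). |black|=4
Step 7: on WHITE (3,2): turn R to N, flip to black, move to (2,2). |black|=5
Step 8: on WHITE (2,2): turn R to E, flip to black, move to (2,3). |black|=6
Step 9: on WHITE (2,3): turn R to S, flip to black, move to (3,3). |black|=7
Step 10: on BLACK (3,3): turn L to E, flip to white, move to (3,4). |black|=6
Step 11: on WHITE (3,4): turn R to S, flip to black, move to (4,4). |black|=7

Answer: 7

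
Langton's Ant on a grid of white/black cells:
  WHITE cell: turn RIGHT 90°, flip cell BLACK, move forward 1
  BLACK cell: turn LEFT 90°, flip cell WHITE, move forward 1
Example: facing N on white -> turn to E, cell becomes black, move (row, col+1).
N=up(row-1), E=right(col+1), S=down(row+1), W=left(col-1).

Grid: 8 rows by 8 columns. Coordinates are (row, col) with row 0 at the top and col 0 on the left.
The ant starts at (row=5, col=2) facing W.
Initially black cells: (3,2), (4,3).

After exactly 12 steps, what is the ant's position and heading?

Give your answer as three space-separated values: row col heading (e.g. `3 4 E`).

Step 1: on WHITE (5,2): turn R to N, flip to black, move to (4,2). |black|=3
Step 2: on WHITE (4,2): turn R to E, flip to black, move to (4,3). |black|=4
Step 3: on BLACK (4,3): turn L to N, flip to white, move to (3,3). |black|=3
Step 4: on WHITE (3,3): turn R to E, flip to black, move to (3,4). |black|=4
Step 5: on WHITE (3,4): turn R to S, flip to black, move to (4,4). |black|=5
Step 6: on WHITE (4,4): turn R to W, flip to black, move to (4,3). |black|=6
Step 7: on WHITE (4,3): turn R to N, flip to black, move to (3,3). |black|=7
Step 8: on BLACK (3,3): turn L to W, flip to white, move to (3,2). |black|=6
Step 9: on BLACK (3,2): turn L to S, flip to white, move to (4,2). |black|=5
Step 10: on BLACK (4,2): turn L to E, flip to white, move to (4,3). |black|=4
Step 11: on BLACK (4,3): turn L to N, flip to white, move to (3,3). |black|=3
Step 12: on WHITE (3,3): turn R to E, flip to black, move to (3,4). |black|=4

Answer: 3 4 E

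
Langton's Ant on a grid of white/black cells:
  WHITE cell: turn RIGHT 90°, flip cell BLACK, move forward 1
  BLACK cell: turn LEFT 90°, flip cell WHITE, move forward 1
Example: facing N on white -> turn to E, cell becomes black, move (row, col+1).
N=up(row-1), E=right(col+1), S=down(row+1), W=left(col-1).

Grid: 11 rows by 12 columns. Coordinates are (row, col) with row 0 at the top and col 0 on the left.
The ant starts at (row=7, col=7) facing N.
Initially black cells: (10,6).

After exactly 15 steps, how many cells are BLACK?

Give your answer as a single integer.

Step 1: on WHITE (7,7): turn R to E, flip to black, move to (7,8). |black|=2
Step 2: on WHITE (7,8): turn R to S, flip to black, move to (8,8). |black|=3
Step 3: on WHITE (8,8): turn R to W, flip to black, move to (8,7). |black|=4
Step 4: on WHITE (8,7): turn R to N, flip to black, move to (7,7). |black|=5
Step 5: on BLACK (7,7): turn L to W, flip to white, move to (7,6). |black|=4
Step 6: on WHITE (7,6): turn R to N, flip to black, move to (6,6). |black|=5
Step 7: on WHITE (6,6): turn R to E, flip to black, move to (6,7). |black|=6
Step 8: on WHITE (6,7): turn R to S, flip to black, move to (7,7). |black|=7
Step 9: on WHITE (7,7): turn R to W, flip to black, move to (7,6). |black|=8
Step 10: on BLACK (7,6): turn L to S, flip to white, move to (8,6). |black|=7
Step 11: on WHITE (8,6): turn R to W, flip to black, move to (8,5). |black|=8
Step 12: on WHITE (8,5): turn R to N, flip to black, move to (7,5). |black|=9
Step 13: on WHITE (7,5): turn R to E, flip to black, move to (7,6). |black|=10
Step 14: on WHITE (7,6): turn R to S, flip to black, move to (8,6). |black|=11
Step 15: on BLACK (8,6): turn L to E, flip to white, move to (8,7). |black|=10

Answer: 10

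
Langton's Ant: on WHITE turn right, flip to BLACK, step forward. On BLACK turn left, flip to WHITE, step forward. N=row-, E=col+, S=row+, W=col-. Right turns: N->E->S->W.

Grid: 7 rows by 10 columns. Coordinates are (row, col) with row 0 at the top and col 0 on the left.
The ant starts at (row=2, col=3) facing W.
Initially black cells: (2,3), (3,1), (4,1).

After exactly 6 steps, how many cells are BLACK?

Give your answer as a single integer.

Answer: 5

Derivation:
Step 1: on BLACK (2,3): turn L to S, flip to white, move to (3,3). |black|=2
Step 2: on WHITE (3,3): turn R to W, flip to black, move to (3,2). |black|=3
Step 3: on WHITE (3,2): turn R to N, flip to black, move to (2,2). |black|=4
Step 4: on WHITE (2,2): turn R to E, flip to black, move to (2,3). |black|=5
Step 5: on WHITE (2,3): turn R to S, flip to black, move to (3,3). |black|=6
Step 6: on BLACK (3,3): turn L to E, flip to white, move to (3,4). |black|=5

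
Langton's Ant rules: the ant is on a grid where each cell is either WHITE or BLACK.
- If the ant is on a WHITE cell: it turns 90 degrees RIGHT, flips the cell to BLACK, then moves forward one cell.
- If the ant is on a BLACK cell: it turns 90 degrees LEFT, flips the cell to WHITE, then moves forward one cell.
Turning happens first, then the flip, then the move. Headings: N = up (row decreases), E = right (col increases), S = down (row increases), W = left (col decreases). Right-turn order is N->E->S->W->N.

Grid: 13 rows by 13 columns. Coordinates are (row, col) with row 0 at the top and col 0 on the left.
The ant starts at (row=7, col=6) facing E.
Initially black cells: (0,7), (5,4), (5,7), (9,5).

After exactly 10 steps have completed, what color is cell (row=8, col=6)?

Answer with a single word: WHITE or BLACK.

Step 1: on WHITE (7,6): turn R to S, flip to black, move to (8,6). |black|=5
Step 2: on WHITE (8,6): turn R to W, flip to black, move to (8,5). |black|=6
Step 3: on WHITE (8,5): turn R to N, flip to black, move to (7,5). |black|=7
Step 4: on WHITE (7,5): turn R to E, flip to black, move to (7,6). |black|=8
Step 5: on BLACK (7,6): turn L to N, flip to white, move to (6,6). |black|=7
Step 6: on WHITE (6,6): turn R to E, flip to black, move to (6,7). |black|=8
Step 7: on WHITE (6,7): turn R to S, flip to black, move to (7,7). |black|=9
Step 8: on WHITE (7,7): turn R to W, flip to black, move to (7,6). |black|=10
Step 9: on WHITE (7,6): turn R to N, flip to black, move to (6,6). |black|=11
Step 10: on BLACK (6,6): turn L to W, flip to white, move to (6,5). |black|=10

Answer: BLACK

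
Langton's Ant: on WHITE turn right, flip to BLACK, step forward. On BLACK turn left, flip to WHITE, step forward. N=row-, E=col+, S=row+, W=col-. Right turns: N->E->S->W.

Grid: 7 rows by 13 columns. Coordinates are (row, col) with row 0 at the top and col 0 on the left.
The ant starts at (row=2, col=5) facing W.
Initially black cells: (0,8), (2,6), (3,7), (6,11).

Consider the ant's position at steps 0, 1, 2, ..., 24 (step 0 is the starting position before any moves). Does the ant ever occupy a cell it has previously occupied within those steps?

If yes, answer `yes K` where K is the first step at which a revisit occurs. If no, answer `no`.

Answer: yes 9

Derivation:
Step 1: on WHITE (2,5): turn R to N, flip to black, move to (1,5). |black|=5 — new cell
Step 2: on WHITE (1,5): turn R to E, flip to black, move to (1,6). |black|=6 — new cell
Step 3: on WHITE (1,6): turn R to S, flip to black, move to (2,6). |black|=7 — new cell
Step 4: on BLACK (2,6): turn L to E, flip to white, move to (2,7). |black|=6 — new cell
Step 5: on WHITE (2,7): turn R to S, flip to black, move to (3,7). |black|=7 — new cell
Step 6: on BLACK (3,7): turn L to E, flip to white, move to (3,8). |black|=6 — new cell
Step 7: on WHITE (3,8): turn R to S, flip to black, move to (4,8). |black|=7 — new cell
Step 8: on WHITE (4,8): turn R to W, flip to black, move to (4,7). |black|=8 — new cell
Step 9: on WHITE (4,7): turn R to N, flip to black, move to (3,7). |black|=9 — REVISIT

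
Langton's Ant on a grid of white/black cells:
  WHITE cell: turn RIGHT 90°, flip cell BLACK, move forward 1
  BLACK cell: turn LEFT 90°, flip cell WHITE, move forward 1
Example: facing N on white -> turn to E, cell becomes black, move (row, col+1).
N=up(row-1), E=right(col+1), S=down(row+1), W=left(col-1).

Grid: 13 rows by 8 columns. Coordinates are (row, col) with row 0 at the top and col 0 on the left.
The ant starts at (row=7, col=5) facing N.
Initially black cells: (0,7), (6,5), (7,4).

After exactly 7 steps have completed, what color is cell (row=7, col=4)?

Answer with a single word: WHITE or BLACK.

Answer: WHITE

Derivation:
Step 1: on WHITE (7,5): turn R to E, flip to black, move to (7,6). |black|=4
Step 2: on WHITE (7,6): turn R to S, flip to black, move to (8,6). |black|=5
Step 3: on WHITE (8,6): turn R to W, flip to black, move to (8,5). |black|=6
Step 4: on WHITE (8,5): turn R to N, flip to black, move to (7,5). |black|=7
Step 5: on BLACK (7,5): turn L to W, flip to white, move to (7,4). |black|=6
Step 6: on BLACK (7,4): turn L to S, flip to white, move to (8,4). |black|=5
Step 7: on WHITE (8,4): turn R to W, flip to black, move to (8,3). |black|=6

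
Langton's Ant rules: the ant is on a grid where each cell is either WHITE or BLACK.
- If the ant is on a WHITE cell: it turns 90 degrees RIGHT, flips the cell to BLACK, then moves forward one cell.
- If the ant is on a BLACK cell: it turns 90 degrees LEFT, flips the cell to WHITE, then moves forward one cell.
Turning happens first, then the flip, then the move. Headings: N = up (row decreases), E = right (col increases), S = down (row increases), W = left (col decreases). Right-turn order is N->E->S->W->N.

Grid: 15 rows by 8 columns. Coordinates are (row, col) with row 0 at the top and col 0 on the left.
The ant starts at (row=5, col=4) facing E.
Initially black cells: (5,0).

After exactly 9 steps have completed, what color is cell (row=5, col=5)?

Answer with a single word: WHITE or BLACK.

Step 1: on WHITE (5,4): turn R to S, flip to black, move to (6,4). |black|=2
Step 2: on WHITE (6,4): turn R to W, flip to black, move to (6,3). |black|=3
Step 3: on WHITE (6,3): turn R to N, flip to black, move to (5,3). |black|=4
Step 4: on WHITE (5,3): turn R to E, flip to black, move to (5,4). |black|=5
Step 5: on BLACK (5,4): turn L to N, flip to white, move to (4,4). |black|=4
Step 6: on WHITE (4,4): turn R to E, flip to black, move to (4,5). |black|=5
Step 7: on WHITE (4,5): turn R to S, flip to black, move to (5,5). |black|=6
Step 8: on WHITE (5,5): turn R to W, flip to black, move to (5,4). |black|=7
Step 9: on WHITE (5,4): turn R to N, flip to black, move to (4,4). |black|=8

Answer: BLACK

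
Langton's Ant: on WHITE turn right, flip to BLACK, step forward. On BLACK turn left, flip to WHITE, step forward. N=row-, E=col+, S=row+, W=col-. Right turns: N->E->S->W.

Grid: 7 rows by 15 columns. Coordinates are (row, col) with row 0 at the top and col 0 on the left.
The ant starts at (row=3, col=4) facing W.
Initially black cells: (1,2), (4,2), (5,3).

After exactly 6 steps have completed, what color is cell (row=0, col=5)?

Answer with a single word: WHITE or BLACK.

Answer: WHITE

Derivation:
Step 1: on WHITE (3,4): turn R to N, flip to black, move to (2,4). |black|=4
Step 2: on WHITE (2,4): turn R to E, flip to black, move to (2,5). |black|=5
Step 3: on WHITE (2,5): turn R to S, flip to black, move to (3,5). |black|=6
Step 4: on WHITE (3,5): turn R to W, flip to black, move to (3,4). |black|=7
Step 5: on BLACK (3,4): turn L to S, flip to white, move to (4,4). |black|=6
Step 6: on WHITE (4,4): turn R to W, flip to black, move to (4,3). |black|=7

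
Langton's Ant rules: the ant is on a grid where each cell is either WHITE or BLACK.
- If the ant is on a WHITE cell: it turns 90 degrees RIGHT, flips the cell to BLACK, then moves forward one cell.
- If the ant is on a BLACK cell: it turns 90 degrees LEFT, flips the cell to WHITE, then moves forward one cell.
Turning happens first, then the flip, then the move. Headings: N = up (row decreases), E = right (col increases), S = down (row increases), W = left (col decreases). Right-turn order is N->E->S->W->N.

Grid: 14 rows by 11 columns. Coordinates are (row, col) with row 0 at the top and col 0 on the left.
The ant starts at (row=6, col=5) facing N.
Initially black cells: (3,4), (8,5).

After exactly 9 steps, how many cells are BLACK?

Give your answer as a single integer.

Answer: 9

Derivation:
Step 1: on WHITE (6,5): turn R to E, flip to black, move to (6,6). |black|=3
Step 2: on WHITE (6,6): turn R to S, flip to black, move to (7,6). |black|=4
Step 3: on WHITE (7,6): turn R to W, flip to black, move to (7,5). |black|=5
Step 4: on WHITE (7,5): turn R to N, flip to black, move to (6,5). |black|=6
Step 5: on BLACK (6,5): turn L to W, flip to white, move to (6,4). |black|=5
Step 6: on WHITE (6,4): turn R to N, flip to black, move to (5,4). |black|=6
Step 7: on WHITE (5,4): turn R to E, flip to black, move to (5,5). |black|=7
Step 8: on WHITE (5,5): turn R to S, flip to black, move to (6,5). |black|=8
Step 9: on WHITE (6,5): turn R to W, flip to black, move to (6,4). |black|=9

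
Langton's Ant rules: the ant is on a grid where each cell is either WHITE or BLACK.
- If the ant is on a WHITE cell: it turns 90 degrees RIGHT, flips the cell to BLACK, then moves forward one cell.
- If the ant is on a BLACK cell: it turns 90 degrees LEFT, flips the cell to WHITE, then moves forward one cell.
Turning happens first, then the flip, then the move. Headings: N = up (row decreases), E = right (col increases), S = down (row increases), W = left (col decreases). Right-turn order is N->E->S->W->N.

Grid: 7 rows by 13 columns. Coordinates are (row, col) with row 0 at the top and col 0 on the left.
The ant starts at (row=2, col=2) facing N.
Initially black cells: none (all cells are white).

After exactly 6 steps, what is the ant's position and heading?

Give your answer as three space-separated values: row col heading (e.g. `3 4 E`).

Step 1: on WHITE (2,2): turn R to E, flip to black, move to (2,3). |black|=1
Step 2: on WHITE (2,3): turn R to S, flip to black, move to (3,3). |black|=2
Step 3: on WHITE (3,3): turn R to W, flip to black, move to (3,2). |black|=3
Step 4: on WHITE (3,2): turn R to N, flip to black, move to (2,2). |black|=4
Step 5: on BLACK (2,2): turn L to W, flip to white, move to (2,1). |black|=3
Step 6: on WHITE (2,1): turn R to N, flip to black, move to (1,1). |black|=4

Answer: 1 1 N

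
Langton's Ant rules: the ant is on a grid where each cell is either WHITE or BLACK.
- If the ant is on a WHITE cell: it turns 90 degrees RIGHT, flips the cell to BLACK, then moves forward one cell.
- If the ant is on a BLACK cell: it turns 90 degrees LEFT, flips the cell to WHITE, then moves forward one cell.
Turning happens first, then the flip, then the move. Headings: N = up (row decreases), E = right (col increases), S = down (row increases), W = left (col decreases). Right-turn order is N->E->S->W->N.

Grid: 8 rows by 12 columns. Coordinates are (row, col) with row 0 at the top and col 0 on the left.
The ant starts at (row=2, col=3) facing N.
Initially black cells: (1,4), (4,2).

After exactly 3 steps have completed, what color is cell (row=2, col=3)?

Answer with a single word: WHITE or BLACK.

Answer: BLACK

Derivation:
Step 1: on WHITE (2,3): turn R to E, flip to black, move to (2,4). |black|=3
Step 2: on WHITE (2,4): turn R to S, flip to black, move to (3,4). |black|=4
Step 3: on WHITE (3,4): turn R to W, flip to black, move to (3,3). |black|=5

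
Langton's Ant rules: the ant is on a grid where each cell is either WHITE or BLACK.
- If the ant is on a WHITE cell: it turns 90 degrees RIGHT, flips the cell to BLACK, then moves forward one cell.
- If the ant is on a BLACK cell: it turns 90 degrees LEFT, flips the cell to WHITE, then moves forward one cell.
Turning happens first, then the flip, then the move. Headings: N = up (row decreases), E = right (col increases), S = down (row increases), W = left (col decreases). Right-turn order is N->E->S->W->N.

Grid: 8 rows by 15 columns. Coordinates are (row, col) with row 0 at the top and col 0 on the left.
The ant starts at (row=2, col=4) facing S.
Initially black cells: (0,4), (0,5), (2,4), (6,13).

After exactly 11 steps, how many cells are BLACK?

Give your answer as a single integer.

Answer: 9

Derivation:
Step 1: on BLACK (2,4): turn L to E, flip to white, move to (2,5). |black|=3
Step 2: on WHITE (2,5): turn R to S, flip to black, move to (3,5). |black|=4
Step 3: on WHITE (3,5): turn R to W, flip to black, move to (3,4). |black|=5
Step 4: on WHITE (3,4): turn R to N, flip to black, move to (2,4). |black|=6
Step 5: on WHITE (2,4): turn R to E, flip to black, move to (2,5). |black|=7
Step 6: on BLACK (2,5): turn L to N, flip to white, move to (1,5). |black|=6
Step 7: on WHITE (1,5): turn R to E, flip to black, move to (1,6). |black|=7
Step 8: on WHITE (1,6): turn R to S, flip to black, move to (2,6). |black|=8
Step 9: on WHITE (2,6): turn R to W, flip to black, move to (2,5). |black|=9
Step 10: on WHITE (2,5): turn R to N, flip to black, move to (1,5). |black|=10
Step 11: on BLACK (1,5): turn L to W, flip to white, move to (1,4). |black|=9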